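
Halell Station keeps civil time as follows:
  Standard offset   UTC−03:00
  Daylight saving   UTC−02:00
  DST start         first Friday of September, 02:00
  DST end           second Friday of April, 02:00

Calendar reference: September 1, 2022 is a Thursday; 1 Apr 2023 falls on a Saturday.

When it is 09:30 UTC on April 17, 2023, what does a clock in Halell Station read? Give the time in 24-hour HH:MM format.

06:30

1 September 2022 is a Thursday, so the first Friday is September 2.
1 April 2023 is a Saturday, so the first Friday is April 7 and the second is April 14.
At the standard offset (UTC−03:00), 09:30 UTC − 3h = 06:30 Halell Station standard time.
Daylight saving runs 2 September 2022 – 14 April 2023; the standard-time date in Halell Station, April 17, 2023, is outside that window, so Halell Station is on standard time at UTC−03:00.
09:30 UTC − 3h = 06:30 local.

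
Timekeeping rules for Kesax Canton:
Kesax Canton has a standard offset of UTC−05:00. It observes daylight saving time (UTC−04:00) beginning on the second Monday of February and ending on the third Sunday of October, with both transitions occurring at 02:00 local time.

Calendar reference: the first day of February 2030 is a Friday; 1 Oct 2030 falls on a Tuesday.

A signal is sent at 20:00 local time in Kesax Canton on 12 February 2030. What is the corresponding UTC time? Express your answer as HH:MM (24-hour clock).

00:00

1 February 2030 is a Friday, so the first Monday is February 4 and the second is February 11.
1 October 2030 is a Tuesday, so the first Sunday is October 6 and the third is October 20.
12 February 2030 lies within the daylight-saving period (11 February – 20 October), so Kesax Canton is on daylight time, UTC−04:00.
20:00 local + 4h = 00:00 UTC (rolling into the next day, 13 February 2030).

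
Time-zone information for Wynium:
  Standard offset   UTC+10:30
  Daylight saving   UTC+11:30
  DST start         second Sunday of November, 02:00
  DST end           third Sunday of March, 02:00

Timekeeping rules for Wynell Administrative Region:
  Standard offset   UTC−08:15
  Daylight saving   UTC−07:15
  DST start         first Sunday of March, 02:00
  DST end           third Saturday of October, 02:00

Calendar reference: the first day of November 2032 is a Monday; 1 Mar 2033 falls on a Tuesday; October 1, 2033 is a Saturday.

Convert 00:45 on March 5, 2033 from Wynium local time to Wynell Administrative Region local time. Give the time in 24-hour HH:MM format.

1 November 2032 is a Monday, so the first Sunday is November 7 and the second is November 14.
1 March 2033 is a Tuesday, so the first Sunday is March 6 and the third is March 20.
Daylight saving runs 14 November 2032 – 20 March 2033; March 5, 2033 is inside that window, so Wynium is at UTC+11:30.
00:45 Wynium − 11h30m = 13:15 UTC (rolling into the previous day, 4 March 2033).
1 March 2033 is a Tuesday, so the first Sunday is March 6.
1 October 2033 is a Saturday, so the first Saturday is October 1 and the third is October 15.
At the standard offset (UTC−08:15), 13:15 UTC − 8h15m = 05:00 Wynell Administrative Region standard time.
The standard-time date in Wynell Administrative Region, March 4, 2033, does not fall between 6 March and 15 October, so daylight saving is not in effect and Wynell Administrative Region is at UTC−08:15.
13:15 UTC − 8h15m = 05:00 Wynell Administrative Region.

05:00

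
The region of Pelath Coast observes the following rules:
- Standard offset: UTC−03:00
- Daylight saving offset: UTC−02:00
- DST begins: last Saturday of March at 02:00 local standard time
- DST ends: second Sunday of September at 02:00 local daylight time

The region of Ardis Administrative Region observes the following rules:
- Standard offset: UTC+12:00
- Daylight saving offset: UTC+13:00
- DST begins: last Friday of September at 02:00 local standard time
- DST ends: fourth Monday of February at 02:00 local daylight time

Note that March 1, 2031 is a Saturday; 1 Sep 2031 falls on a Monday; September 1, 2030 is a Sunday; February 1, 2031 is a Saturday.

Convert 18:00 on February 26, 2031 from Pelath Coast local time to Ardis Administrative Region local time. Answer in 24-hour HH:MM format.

1 March 2031 is a Saturday, so Saturdays fall on 1, 8, 15, 22, 29; the last is March 29.
1 September 2031 is a Monday, so the first Sunday is September 7 and the second is September 14.
February 26, 2031 does not fall between 29 March and 14 September, so daylight saving is not in effect and Pelath Coast is at UTC−03:00.
18:00 Pelath Coast + 3h = 21:00 UTC.
1 September 2030 is a Sunday, so Fridays fall on 6, 13, 20, 27; the last is September 27.
1 February 2031 is a Saturday, so the first Monday is February 3 and the fourth is February 24.
At the standard offset (UTC+12:00), 21:00 UTC + 12h = 09:00 Ardis Administrative Region standard time (rolling into the next day, 27 February 2031).
The standard-time date in Ardis Administrative Region, February 27, 2031, is outside the daylight-saving period (27 September 2030 – 24 February 2031), so Ardis Administrative Region is on standard time, UTC+12:00.
21:00 UTC + 12h = 09:00 Ardis Administrative Region (rolling into the next day, 27 February 2031).

09:00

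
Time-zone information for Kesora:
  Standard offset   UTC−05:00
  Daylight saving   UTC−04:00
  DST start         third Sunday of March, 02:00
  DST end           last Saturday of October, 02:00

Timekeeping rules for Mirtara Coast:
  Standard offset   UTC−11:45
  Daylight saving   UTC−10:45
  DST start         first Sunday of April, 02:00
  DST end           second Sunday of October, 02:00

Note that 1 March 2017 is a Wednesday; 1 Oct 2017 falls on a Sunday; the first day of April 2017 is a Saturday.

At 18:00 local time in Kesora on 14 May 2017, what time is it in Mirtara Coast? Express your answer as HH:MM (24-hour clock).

1 March 2017 is a Wednesday, so the first Sunday is March 5 and the third is March 19.
1 October 2017 is a Sunday, so Saturdays fall on 7, 14, 21, 28; the last is October 28.
14 May 2017 lies within the daylight-saving period (19 March – 28 October), so Kesora is on daylight time, UTC−04:00.
18:00 Kesora + 4h = 22:00 UTC.
1 April 2017 is a Saturday, so the first Sunday is April 2.
1 October 2017 is a Sunday, so the first Sunday is October 1 and the second is October 8.
At the standard offset (UTC−11:45), 22:00 UTC − 11h45m = 10:15 Mirtara Coast standard time.
Daylight saving runs 2 April – 8 October; the standard-time date in Mirtara Coast, 14 May 2017, is inside that window, so Mirtara Coast is at UTC−10:45.
22:00 UTC − 10h45m = 11:15 Mirtara Coast.

11:15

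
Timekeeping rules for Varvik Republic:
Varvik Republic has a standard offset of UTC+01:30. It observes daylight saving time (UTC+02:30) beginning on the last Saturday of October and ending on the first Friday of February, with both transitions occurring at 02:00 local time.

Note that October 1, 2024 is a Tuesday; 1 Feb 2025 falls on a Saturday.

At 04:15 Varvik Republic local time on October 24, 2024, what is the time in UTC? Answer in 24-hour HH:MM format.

1 October 2024 is a Tuesday, so Saturdays fall on 5, 12, 19, 26; the last is October 26.
1 February 2025 is a Saturday, so the first Friday is February 7.
October 24, 2024 is outside the daylight-saving period (26 October 2024 – 7 February 2025), so Varvik Republic is on standard time, UTC+01:30.
04:15 local − 1h30m = 02:45 UTC.

02:45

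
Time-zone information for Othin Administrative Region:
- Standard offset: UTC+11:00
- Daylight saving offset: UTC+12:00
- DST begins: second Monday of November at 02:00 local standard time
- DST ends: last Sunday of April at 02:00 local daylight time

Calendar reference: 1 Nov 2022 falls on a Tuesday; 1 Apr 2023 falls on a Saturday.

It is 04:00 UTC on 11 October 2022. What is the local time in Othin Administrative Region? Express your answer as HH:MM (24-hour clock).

1 November 2022 is a Tuesday, so the first Monday is November 7 and the second is November 14.
1 April 2023 is a Saturday, so Sundays fall on 2, 9, 16, 23, 30; the last is April 30.
At the standard offset (UTC+11:00), 04:00 UTC + 11h = 15:00 Othin Administrative Region standard time.
The standard-time date in Othin Administrative Region, 11 October 2022, is outside the daylight-saving period (14 November 2022 – 30 April 2023), so Othin Administrative Region is on standard time, UTC+11:00.
04:00 UTC + 11h = 15:00 local.

15:00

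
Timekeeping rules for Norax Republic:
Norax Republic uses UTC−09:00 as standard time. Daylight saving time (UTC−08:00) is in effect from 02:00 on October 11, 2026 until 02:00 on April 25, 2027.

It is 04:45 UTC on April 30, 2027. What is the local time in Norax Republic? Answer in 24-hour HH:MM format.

At the standard offset (UTC−09:00), 04:45 UTC − 9h = 19:45 Norax Republic standard time (rolling into the previous day, 29 April 2027).
Daylight saving runs 11 October 2026 – 25 April 2027; the standard-time date in Norax Republic, April 29, 2027, is outside that window, so Norax Republic is on standard time at UTC−09:00.
04:45 UTC − 9h = 19:45 local (rolling into the previous day, 29 April 2027).

19:45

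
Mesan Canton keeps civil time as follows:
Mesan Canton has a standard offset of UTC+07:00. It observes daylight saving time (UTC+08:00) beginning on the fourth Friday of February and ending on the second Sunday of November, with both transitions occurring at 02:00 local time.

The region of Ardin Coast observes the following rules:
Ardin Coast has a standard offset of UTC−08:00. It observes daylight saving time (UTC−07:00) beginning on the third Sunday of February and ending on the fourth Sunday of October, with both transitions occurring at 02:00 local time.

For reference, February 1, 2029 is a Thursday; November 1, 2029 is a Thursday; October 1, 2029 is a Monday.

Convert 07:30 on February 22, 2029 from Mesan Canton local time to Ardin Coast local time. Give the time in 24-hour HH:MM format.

1 February 2029 is a Thursday, so the first Friday is February 2 and the fourth is February 23.
1 November 2029 is a Thursday, so the first Sunday is November 4 and the second is November 11.
February 22, 2029 is outside the daylight-saving period (23 February – 11 November), so Mesan Canton is on standard time, UTC+07:00.
07:30 Mesan Canton − 7h = 00:30 UTC.
1 February 2029 is a Thursday, so the first Sunday is February 4 and the third is February 18.
1 October 2029 is a Monday, so the first Sunday is October 7 and the fourth is October 28.
At the standard offset (UTC−08:00), 00:30 UTC − 8h = 16:30 Ardin Coast standard time (rolling into the previous day, 21 February 2029).
The standard-time date in Ardin Coast, February 21, 2029, falls between 18 February and 28 October, so daylight saving is in effect and Ardin Coast is at UTC−07:00.
00:30 UTC − 7h = 17:30 Ardin Coast (rolling into the previous day, 21 February 2029).

17:30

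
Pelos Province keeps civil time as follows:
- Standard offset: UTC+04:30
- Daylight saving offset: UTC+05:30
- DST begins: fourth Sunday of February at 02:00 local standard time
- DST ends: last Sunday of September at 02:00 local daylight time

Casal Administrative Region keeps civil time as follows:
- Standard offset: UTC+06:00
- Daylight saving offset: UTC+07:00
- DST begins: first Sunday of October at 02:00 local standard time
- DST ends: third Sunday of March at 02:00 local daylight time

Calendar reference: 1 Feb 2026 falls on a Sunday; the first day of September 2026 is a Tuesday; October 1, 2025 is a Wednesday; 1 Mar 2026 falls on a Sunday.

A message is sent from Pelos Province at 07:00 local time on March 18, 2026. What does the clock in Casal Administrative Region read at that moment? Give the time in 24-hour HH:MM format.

1 February 2026 is a Sunday, so the first Sunday is February 1 and the fourth is February 22.
1 September 2026 is a Tuesday, so Sundays fall on 6, 13, 20, 27; the last is September 27.
Daylight saving runs 22 February – 27 September; March 18, 2026 is inside that window, so Pelos Province is at UTC+05:30.
07:00 Pelos Province − 5h30m = 01:30 UTC.
1 October 2025 is a Wednesday, so the first Sunday is October 5.
1 March 2026 is a Sunday, so the first Sunday is March 1 and the third is March 15.
At the standard offset (UTC+06:00), 01:30 UTC + 6h = 07:30 Casal Administrative Region standard time.
The standard-time date in Casal Administrative Region, March 18, 2026, does not fall between 5 October 2025 and 15 March 2026, so daylight saving is not in effect and Casal Administrative Region is at UTC+06:00.
01:30 UTC + 6h = 07:30 Casal Administrative Region.

07:30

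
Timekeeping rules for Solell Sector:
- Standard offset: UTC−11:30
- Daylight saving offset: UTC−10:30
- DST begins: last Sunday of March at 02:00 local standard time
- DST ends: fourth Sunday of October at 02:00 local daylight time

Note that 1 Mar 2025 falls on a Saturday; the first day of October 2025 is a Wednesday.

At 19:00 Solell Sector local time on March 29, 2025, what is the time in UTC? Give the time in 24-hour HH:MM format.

1 March 2025 is a Saturday, so Sundays fall on 2, 9, 16, 23, 30; the last is March 30.
1 October 2025 is a Wednesday, so the first Sunday is October 5 and the fourth is October 26.
March 29, 2025 does not fall between 30 March and 26 October, so daylight saving is not in effect and Solell Sector is at UTC−11:30.
19:00 local + 11h30m = 06:30 UTC (rolling into the next day, 30 March 2025).

06:30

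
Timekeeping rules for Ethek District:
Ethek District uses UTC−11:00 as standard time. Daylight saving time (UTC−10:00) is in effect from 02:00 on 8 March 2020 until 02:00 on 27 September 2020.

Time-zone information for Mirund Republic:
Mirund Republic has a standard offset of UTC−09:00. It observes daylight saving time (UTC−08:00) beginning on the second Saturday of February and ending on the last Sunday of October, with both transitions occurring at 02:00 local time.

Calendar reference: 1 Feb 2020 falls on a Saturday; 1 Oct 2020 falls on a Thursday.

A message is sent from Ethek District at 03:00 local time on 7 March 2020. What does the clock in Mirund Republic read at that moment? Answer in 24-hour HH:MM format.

06:00

7 March 2020 does not fall between 8 March and 27 September, so daylight saving is not in effect and Ethek District is at UTC−11:00.
03:00 Ethek District + 11h = 14:00 UTC.
1 February 2020 is a Saturday, so the first Saturday is February 1 and the second is February 8.
1 October 2020 is a Thursday, so Sundays fall on 4, 11, 18, 25; the last is October 25.
At the standard offset (UTC−09:00), 14:00 UTC − 9h = 05:00 Mirund Republic standard time.
The standard-time date in Mirund Republic, 7 March 2020, falls between 8 February and 25 October, so daylight saving is in effect and Mirund Republic is at UTC−08:00.
14:00 UTC − 8h = 06:00 Mirund Republic.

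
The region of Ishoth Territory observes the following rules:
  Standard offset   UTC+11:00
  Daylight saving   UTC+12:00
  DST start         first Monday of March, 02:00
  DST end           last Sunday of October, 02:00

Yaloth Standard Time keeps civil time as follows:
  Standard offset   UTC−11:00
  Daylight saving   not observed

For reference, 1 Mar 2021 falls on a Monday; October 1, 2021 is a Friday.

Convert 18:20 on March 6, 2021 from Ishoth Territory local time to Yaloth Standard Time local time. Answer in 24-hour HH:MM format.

19:20

1 March 2021 is a Monday, so the first Monday is March 1.
1 October 2021 is a Friday, so Sundays fall on 3, 10, 17, 24, 31; the last is October 31.
March 6, 2021 falls between 1 March and 31 October, so daylight saving is in effect and Ishoth Territory is at UTC+12:00.
18:20 Ishoth Territory − 12h = 06:20 UTC.
Yaloth Standard Time has no daylight saving, so its offset is UTC−11:00 year-round.
06:20 UTC − 11h = 19:20 Yaloth Standard Time (rolling into the previous day, 5 March 2021).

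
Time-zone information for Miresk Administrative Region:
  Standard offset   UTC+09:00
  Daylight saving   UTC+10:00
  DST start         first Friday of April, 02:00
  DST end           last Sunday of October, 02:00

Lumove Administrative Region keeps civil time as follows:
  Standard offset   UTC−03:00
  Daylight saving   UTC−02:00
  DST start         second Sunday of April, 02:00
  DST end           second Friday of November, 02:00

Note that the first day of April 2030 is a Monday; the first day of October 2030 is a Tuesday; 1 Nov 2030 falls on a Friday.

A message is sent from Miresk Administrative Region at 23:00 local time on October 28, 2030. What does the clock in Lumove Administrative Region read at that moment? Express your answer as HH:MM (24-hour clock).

12:00

1 April 2030 is a Monday, so the first Friday is April 5.
1 October 2030 is a Tuesday, so Sundays fall on 6, 13, 20, 27; the last is October 27.
Daylight saving runs 5 April – 27 October; October 28, 2030 is outside that window, so Miresk Administrative Region is on standard time at UTC+09:00.
23:00 Miresk Administrative Region − 9h = 14:00 UTC.
1 April 2030 is a Monday, so the first Sunday is April 7 and the second is April 14.
1 November 2030 is a Friday, so the first Friday is November 1 and the second is November 8.
At the standard offset (UTC−03:00), 14:00 UTC − 3h = 11:00 Lumove Administrative Region standard time.
Daylight saving runs 14 April – 8 November; the standard-time date in Lumove Administrative Region, October 28, 2030, is inside that window, so Lumove Administrative Region is at UTC−02:00.
14:00 UTC − 2h = 12:00 Lumove Administrative Region.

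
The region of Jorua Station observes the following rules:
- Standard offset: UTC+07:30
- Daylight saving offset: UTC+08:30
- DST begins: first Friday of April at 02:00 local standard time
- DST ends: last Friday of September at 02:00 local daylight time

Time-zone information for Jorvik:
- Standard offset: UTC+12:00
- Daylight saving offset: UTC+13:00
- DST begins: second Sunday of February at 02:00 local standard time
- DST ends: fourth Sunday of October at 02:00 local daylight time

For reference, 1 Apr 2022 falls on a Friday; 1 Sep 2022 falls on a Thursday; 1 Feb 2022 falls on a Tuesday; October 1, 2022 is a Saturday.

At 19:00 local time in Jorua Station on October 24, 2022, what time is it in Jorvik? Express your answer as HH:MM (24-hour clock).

23:30

1 April 2022 is a Friday, so the first Friday is April 1.
1 September 2022 is a Thursday, so Fridays fall on 2, 9, 16, 23, 30; the last is September 30.
Daylight saving runs 1 April – 30 September; October 24, 2022 is outside that window, so Jorua Station is on standard time at UTC+07:30.
19:00 Jorua Station − 7h30m = 11:30 UTC.
1 February 2022 is a Tuesday, so the first Sunday is February 6 and the second is February 13.
1 October 2022 is a Saturday, so the first Sunday is October 2 and the fourth is October 23.
At the standard offset (UTC+12:00), 11:30 UTC + 12h = 23:30 Jorvik standard time.
The standard-time date in Jorvik, October 24, 2022, does not fall between 13 February and 23 October, so daylight saving is not in effect and Jorvik is at UTC+12:00.
11:30 UTC + 12h = 23:30 Jorvik.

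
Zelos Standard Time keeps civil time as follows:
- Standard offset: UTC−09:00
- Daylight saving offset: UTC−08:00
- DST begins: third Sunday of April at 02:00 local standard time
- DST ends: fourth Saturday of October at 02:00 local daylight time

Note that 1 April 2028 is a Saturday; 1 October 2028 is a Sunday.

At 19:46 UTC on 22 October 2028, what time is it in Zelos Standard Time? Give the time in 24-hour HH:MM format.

1 April 2028 is a Saturday, so the first Sunday is April 2 and the third is April 16.
1 October 2028 is a Sunday, so the first Saturday is October 7 and the fourth is October 28.
At the standard offset (UTC−09:00), 19:46 UTC − 9h = 10:46 Zelos Standard Time standard time.
The standard-time date in Zelos Standard Time, 22 October 2028, lies within the daylight-saving period (16 April – 28 October), so Zelos Standard Time is on daylight time, UTC−08:00.
19:46 UTC − 8h = 11:46 local.

11:46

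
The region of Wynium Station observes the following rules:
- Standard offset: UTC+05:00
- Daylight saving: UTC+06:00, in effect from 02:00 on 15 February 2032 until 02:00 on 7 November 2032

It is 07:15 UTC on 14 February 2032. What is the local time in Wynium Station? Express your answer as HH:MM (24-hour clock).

At the standard offset (UTC+05:00), 07:15 UTC + 5h = 12:15 Wynium Station standard time.
The standard-time date in Wynium Station, 14 February 2032, is outside the daylight-saving period (15 February – 7 November), so Wynium Station is on standard time, UTC+05:00.
07:15 UTC + 5h = 12:15 local.

12:15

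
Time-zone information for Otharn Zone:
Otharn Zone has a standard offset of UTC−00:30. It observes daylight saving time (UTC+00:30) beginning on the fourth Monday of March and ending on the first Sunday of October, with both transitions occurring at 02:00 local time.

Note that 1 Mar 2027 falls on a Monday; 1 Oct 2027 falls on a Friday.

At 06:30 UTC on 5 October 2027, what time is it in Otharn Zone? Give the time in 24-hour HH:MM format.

1 March 2027 is a Monday, so the first Monday is March 1 and the fourth is March 22.
1 October 2027 is a Friday, so the first Sunday is October 3.
At the standard offset (UTC−00:30), 06:30 UTC − 0h30m = 06:00 Otharn Zone standard time.
The standard-time date in Otharn Zone, 5 October 2027, does not fall between 22 March and 3 October, so daylight saving is not in effect and Otharn Zone is at UTC−00:30.
06:30 UTC − 0h30m = 06:00 local.

06:00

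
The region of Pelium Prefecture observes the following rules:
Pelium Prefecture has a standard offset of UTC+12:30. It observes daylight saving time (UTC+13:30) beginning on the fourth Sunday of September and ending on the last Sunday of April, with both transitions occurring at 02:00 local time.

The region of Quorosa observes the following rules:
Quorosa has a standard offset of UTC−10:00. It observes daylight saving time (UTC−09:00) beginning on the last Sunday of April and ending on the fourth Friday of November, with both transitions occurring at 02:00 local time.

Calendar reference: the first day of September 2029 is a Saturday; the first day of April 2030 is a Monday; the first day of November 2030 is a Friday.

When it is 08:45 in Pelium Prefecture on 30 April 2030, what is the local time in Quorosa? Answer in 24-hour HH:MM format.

11:15

1 September 2029 is a Saturday, so the first Sunday is September 2 and the fourth is September 23.
1 April 2030 is a Monday, so Sundays fall on 7, 14, 21, 28; the last is April 28.
30 April 2030 does not fall between 23 September 2029 and 28 April 2030, so daylight saving is not in effect and Pelium Prefecture is at UTC+12:30.
08:45 Pelium Prefecture − 12h30m = 20:15 UTC (rolling into the previous day, 29 April 2030).
1 April 2030 is a Monday, so Sundays fall on 7, 14, 21, 28; the last is April 28.
1 November 2030 is a Friday, so the first Friday is November 1 and the fourth is November 22.
At the standard offset (UTC−10:00), 20:15 UTC − 10h = 10:15 Quorosa standard time.
The standard-time date in Quorosa, 29 April 2030, falls between 28 April and 22 November, so daylight saving is in effect and Quorosa is at UTC−09:00.
20:15 UTC − 9h = 11:15 Quorosa.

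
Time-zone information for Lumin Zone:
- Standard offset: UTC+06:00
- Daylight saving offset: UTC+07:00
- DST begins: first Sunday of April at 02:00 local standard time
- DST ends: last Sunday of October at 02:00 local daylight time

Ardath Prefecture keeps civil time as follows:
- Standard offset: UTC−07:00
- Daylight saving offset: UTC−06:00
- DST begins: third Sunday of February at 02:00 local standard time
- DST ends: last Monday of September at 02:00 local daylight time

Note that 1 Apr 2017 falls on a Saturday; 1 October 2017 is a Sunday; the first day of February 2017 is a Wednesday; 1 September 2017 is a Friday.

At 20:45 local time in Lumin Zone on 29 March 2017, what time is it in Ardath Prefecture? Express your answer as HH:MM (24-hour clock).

08:45

1 April 2017 is a Saturday, so the first Sunday is April 2.
1 October 2017 is a Sunday, so Sundays fall on 1, 8, 15, 22, 29; the last is October 29.
29 March 2017 does not fall between 2 April and 29 October, so daylight saving is not in effect and Lumin Zone is at UTC+06:00.
20:45 Lumin Zone − 6h = 14:45 UTC.
1 February 2017 is a Wednesday, so the first Sunday is February 5 and the third is February 19.
1 September 2017 is a Friday, so Mondays fall on 4, 11, 18, 25; the last is September 25.
At the standard offset (UTC−07:00), 14:45 UTC − 7h = 07:45 Ardath Prefecture standard time.
The standard-time date in Ardath Prefecture, 29 March 2017, falls between 19 February and 25 September, so daylight saving is in effect and Ardath Prefecture is at UTC−06:00.
14:45 UTC − 6h = 08:45 Ardath Prefecture.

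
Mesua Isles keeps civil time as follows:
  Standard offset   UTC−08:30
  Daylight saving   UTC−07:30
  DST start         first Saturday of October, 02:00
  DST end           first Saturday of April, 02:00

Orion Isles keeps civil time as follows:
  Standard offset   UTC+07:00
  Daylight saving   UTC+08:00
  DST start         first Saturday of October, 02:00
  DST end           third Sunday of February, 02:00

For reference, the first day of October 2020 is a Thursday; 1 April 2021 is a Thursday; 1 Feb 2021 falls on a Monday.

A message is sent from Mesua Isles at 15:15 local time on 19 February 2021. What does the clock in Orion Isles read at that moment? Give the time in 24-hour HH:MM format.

06:45

1 October 2020 is a Thursday, so the first Saturday is October 3.
1 April 2021 is a Thursday, so the first Saturday is April 3.
19 February 2021 falls between 3 October 2020 and 3 April 2021, so daylight saving is in effect and Mesua Isles is at UTC−07:30.
15:15 Mesua Isles + 7h30m = 22:45 UTC.
1 October 2020 is a Thursday, so the first Saturday is October 3.
1 February 2021 is a Monday, so the first Sunday is February 7 and the third is February 21.
At the standard offset (UTC+07:00), 22:45 UTC + 7h = 05:45 Orion Isles standard time (rolling into the next day, 20 February 2021).
The standard-time date in Orion Isles, 20 February 2021, lies within the daylight-saving period (3 October 2020 – 21 February 2021), so Orion Isles is on daylight time, UTC+08:00.
22:45 UTC + 8h = 06:45 Orion Isles (rolling into the next day, 20 February 2021).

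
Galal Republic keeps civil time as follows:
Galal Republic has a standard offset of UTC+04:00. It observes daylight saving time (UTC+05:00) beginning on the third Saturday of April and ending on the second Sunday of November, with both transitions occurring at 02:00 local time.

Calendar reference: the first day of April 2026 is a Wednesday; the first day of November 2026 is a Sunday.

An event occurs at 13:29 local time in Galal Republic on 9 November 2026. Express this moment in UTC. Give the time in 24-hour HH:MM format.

1 April 2026 is a Wednesday, so the first Saturday is April 4 and the third is April 18.
1 November 2026 is a Sunday, so the first Sunday is November 1 and the second is November 8.
Daylight saving runs 18 April – 8 November; 9 November 2026 is outside that window, so Galal Republic is on standard time at UTC+04:00.
13:29 local − 4h = 09:29 UTC.

09:29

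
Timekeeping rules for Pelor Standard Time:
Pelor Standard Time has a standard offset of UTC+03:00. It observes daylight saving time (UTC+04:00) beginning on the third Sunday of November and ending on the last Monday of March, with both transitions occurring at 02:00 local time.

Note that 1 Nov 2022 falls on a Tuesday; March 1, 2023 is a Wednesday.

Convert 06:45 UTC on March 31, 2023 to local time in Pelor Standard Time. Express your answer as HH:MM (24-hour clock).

1 November 2022 is a Tuesday, so the first Sunday is November 6 and the third is November 20.
1 March 2023 is a Wednesday, so Mondays fall on 6, 13, 20, 27; the last is March 27.
At the standard offset (UTC+03:00), 06:45 UTC + 3h = 09:45 Pelor Standard Time standard time.
The standard-time date in Pelor Standard Time, March 31, 2023, is outside the daylight-saving period (20 November 2022 – 27 March 2023), so Pelor Standard Time is on standard time, UTC+03:00.
06:45 UTC + 3h = 09:45 local.

09:45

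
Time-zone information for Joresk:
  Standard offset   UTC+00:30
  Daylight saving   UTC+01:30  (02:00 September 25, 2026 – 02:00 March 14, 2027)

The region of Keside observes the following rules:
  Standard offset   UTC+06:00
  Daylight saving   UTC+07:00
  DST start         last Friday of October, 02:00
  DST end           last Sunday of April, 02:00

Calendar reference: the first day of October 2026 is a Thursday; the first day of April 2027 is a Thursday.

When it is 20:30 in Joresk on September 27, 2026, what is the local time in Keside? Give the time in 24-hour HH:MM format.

September 27, 2026 falls between 25 September 2026 and 14 March 2027, so daylight saving is in effect and Joresk is at UTC+01:30.
20:30 Joresk − 1h30m = 19:00 UTC.
1 October 2026 is a Thursday, so Fridays fall on 2, 9, 16, 23, 30; the last is October 30.
1 April 2027 is a Thursday, so Sundays fall on 4, 11, 18, 25; the last is April 25.
At the standard offset (UTC+06:00), 19:00 UTC + 6h = 01:00 Keside standard time (rolling into the next day, 28 September 2026).
The standard-time date in Keside, September 28, 2026, is outside the daylight-saving period (30 October 2026 – 25 April 2027), so Keside is on standard time, UTC+06:00.
19:00 UTC + 6h = 01:00 Keside (rolling into the next day, 28 September 2026).

01:00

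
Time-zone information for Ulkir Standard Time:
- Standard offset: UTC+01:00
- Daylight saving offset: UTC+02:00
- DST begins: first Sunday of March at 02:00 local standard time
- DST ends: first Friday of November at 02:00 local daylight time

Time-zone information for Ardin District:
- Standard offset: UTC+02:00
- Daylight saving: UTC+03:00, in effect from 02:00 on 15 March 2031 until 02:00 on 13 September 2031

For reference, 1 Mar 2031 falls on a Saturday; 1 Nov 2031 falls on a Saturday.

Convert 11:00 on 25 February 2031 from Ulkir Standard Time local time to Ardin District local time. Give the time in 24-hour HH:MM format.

12:00

1 March 2031 is a Saturday, so the first Sunday is March 2.
1 November 2031 is a Saturday, so the first Friday is November 7.
25 February 2031 does not fall between 2 March and 7 November, so daylight saving is not in effect and Ulkir Standard Time is at UTC+01:00.
11:00 Ulkir Standard Time − 1h = 10:00 UTC.
At the standard offset (UTC+02:00), 10:00 UTC + 2h = 12:00 Ardin District standard time.
Daylight saving runs 15 March – 13 September; the standard-time date in Ardin District, 25 February 2031, is outside that window, so Ardin District is on standard time at UTC+02:00.
10:00 UTC + 2h = 12:00 Ardin District.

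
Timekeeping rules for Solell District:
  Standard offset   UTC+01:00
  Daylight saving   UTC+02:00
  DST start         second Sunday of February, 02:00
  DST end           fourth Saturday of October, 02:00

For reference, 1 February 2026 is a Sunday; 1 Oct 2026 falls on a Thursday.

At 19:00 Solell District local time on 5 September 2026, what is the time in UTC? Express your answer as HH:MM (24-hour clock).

1 February 2026 is a Sunday, so the first Sunday is February 1 and the second is February 8.
1 October 2026 is a Thursday, so the first Saturday is October 3 and the fourth is October 24.
5 September 2026 falls between 8 February and 24 October, so daylight saving is in effect and Solell District is at UTC+02:00.
19:00 local − 2h = 17:00 UTC.

17:00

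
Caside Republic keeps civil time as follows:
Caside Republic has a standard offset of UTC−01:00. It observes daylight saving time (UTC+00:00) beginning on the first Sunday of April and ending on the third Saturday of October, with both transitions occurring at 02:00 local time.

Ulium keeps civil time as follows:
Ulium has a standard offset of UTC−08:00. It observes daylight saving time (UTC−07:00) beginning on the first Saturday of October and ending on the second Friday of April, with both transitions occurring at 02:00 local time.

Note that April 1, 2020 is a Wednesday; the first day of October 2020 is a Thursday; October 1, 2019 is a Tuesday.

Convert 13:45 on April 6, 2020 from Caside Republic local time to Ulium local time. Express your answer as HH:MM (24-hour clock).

06:45

1 April 2020 is a Wednesday, so the first Sunday is April 5.
1 October 2020 is a Thursday, so the first Saturday is October 3 and the third is October 17.
April 6, 2020 lies within the daylight-saving period (5 April – 17 October), so Caside Republic is on daylight time, UTC+00:00.
13:45 Caside Republic − 0h = 13:45 UTC.
1 October 2019 is a Tuesday, so the first Saturday is October 5.
1 April 2020 is a Wednesday, so the first Friday is April 3 and the second is April 10.
At the standard offset (UTC−08:00), 13:45 UTC − 8h = 05:45 Ulium standard time.
The standard-time date in Ulium, April 6, 2020, falls between 5 October 2019 and 10 April 2020, so daylight saving is in effect and Ulium is at UTC−07:00.
13:45 UTC − 7h = 06:45 Ulium.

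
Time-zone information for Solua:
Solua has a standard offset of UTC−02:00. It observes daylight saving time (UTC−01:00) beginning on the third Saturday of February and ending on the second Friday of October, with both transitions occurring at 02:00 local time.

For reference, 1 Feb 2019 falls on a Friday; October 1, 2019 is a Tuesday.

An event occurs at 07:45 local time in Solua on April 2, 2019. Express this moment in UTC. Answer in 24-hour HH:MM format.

08:45

1 February 2019 is a Friday, so the first Saturday is February 2 and the third is February 16.
1 October 2019 is a Tuesday, so the first Friday is October 4 and the second is October 11.
Daylight saving runs 16 February – 11 October; April 2, 2019 is inside that window, so Solua is at UTC−01:00.
07:45 local + 1h = 08:45 UTC.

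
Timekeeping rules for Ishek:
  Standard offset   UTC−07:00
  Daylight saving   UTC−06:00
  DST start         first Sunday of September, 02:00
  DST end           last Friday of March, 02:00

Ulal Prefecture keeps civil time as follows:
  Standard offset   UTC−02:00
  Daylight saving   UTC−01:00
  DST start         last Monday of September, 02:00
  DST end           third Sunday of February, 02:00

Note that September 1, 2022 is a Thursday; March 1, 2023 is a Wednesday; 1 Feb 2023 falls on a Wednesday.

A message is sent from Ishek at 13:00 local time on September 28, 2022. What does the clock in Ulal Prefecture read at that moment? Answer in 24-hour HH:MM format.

18:00

1 September 2022 is a Thursday, so the first Sunday is September 4.
1 March 2023 is a Wednesday, so Fridays fall on 3, 10, 17, 24, 31; the last is March 31.
Daylight saving runs 4 September 2022 – 31 March 2023; September 28, 2022 is inside that window, so Ishek is at UTC−06:00.
13:00 Ishek + 6h = 19:00 UTC.
1 September 2022 is a Thursday, so Mondays fall on 5, 12, 19, 26; the last is September 26.
1 February 2023 is a Wednesday, so the first Sunday is February 5 and the third is February 19.
At the standard offset (UTC−02:00), 19:00 UTC − 2h = 17:00 Ulal Prefecture standard time.
The standard-time date in Ulal Prefecture, September 28, 2022, falls between 26 September 2022 and 19 February 2023, so daylight saving is in effect and Ulal Prefecture is at UTC−01:00.
19:00 UTC − 1h = 18:00 Ulal Prefecture.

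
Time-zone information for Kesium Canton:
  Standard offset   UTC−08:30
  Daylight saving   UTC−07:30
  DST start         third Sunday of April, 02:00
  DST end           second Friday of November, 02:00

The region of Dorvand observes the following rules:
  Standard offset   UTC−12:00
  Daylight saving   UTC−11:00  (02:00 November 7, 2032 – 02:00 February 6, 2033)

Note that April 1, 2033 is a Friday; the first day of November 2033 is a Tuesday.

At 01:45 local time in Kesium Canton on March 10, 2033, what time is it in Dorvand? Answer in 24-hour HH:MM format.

1 April 2033 is a Friday, so the first Sunday is April 3 and the third is April 17.
1 November 2033 is a Tuesday, so the first Friday is November 4 and the second is November 11.
March 10, 2033 is outside the daylight-saving period (17 April – 11 November), so Kesium Canton is on standard time, UTC−08:30.
01:45 Kesium Canton + 8h30m = 10:15 UTC.
At the standard offset (UTC−12:00), 10:15 UTC − 12h = 22:15 Dorvand standard time (rolling into the previous day, 9 March 2033).
Daylight saving runs 7 November 2032 – 6 February 2033; the standard-time date in Dorvand, March 9, 2033, is outside that window, so Dorvand is on standard time at UTC−12:00.
10:15 UTC − 12h = 22:15 Dorvand (rolling into the previous day, 9 March 2033).

22:15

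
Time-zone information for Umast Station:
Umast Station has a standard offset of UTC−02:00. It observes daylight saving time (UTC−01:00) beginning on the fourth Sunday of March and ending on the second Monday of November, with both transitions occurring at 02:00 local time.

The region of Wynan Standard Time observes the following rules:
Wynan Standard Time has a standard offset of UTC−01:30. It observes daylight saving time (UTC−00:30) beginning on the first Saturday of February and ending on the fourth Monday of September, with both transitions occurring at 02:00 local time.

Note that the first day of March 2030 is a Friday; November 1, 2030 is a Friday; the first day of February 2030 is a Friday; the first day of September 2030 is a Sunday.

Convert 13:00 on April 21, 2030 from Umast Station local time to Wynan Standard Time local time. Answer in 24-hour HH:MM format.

1 March 2030 is a Friday, so the first Sunday is March 3 and the fourth is March 24.
1 November 2030 is a Friday, so the first Monday is November 4 and the second is November 11.
Daylight saving runs 24 March – 11 November; April 21, 2030 is inside that window, so Umast Station is at UTC−01:00.
13:00 Umast Station + 1h = 14:00 UTC.
1 February 2030 is a Friday, so the first Saturday is February 2.
1 September 2030 is a Sunday, so the first Monday is September 2 and the fourth is September 23.
At the standard offset (UTC−01:30), 14:00 UTC − 1h30m = 12:30 Wynan Standard Time standard time.
The standard-time date in Wynan Standard Time, April 21, 2030, falls between 2 February and 23 September, so daylight saving is in effect and Wynan Standard Time is at UTC−00:30.
14:00 UTC − 0h30m = 13:30 Wynan Standard Time.

13:30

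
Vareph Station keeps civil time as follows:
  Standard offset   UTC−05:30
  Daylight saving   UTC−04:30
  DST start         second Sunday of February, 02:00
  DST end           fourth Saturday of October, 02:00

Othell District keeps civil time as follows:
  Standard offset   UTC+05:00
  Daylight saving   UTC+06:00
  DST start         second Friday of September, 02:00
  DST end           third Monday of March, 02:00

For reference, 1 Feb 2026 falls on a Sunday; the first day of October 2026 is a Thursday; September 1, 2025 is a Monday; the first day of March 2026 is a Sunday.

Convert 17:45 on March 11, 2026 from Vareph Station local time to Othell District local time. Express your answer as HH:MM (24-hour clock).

04:15

1 February 2026 is a Sunday, so the first Sunday is February 1 and the second is February 8.
1 October 2026 is a Thursday, so the first Saturday is October 3 and the fourth is October 24.
March 11, 2026 falls between 8 February and 24 October, so daylight saving is in effect and Vareph Station is at UTC−04:30.
17:45 Vareph Station + 4h30m = 22:15 UTC.
1 September 2025 is a Monday, so the first Friday is September 5 and the second is September 12.
1 March 2026 is a Sunday, so the first Monday is March 2 and the third is March 16.
At the standard offset (UTC+05:00), 22:15 UTC + 5h = 03:15 Othell District standard time (rolling into the next day, 12 March 2026).
The standard-time date in Othell District, March 12, 2026, lies within the daylight-saving period (12 September 2025 – 16 March 2026), so Othell District is on daylight time, UTC+06:00.
22:15 UTC + 6h = 04:15 Othell District (rolling into the next day, 12 March 2026).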